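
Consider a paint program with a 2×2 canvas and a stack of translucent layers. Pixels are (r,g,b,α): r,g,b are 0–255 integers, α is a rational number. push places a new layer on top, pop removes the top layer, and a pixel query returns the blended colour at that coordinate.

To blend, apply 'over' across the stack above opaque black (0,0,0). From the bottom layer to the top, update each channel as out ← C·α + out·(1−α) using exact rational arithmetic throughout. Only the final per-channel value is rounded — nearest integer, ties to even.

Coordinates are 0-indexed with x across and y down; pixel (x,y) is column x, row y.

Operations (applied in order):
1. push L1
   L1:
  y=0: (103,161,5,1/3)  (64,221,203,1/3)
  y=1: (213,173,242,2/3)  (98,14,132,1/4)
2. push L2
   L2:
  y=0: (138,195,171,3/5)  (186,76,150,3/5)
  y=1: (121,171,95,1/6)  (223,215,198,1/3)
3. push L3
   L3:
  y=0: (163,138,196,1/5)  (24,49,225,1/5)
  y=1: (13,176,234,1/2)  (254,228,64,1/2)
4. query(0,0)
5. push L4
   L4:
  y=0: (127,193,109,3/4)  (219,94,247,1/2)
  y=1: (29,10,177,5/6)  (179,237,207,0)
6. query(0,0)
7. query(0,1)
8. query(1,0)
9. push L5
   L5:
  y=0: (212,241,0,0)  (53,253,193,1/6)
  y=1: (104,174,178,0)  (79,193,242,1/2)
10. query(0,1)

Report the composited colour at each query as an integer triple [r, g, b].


at x=0,y=0 over L1,L2,L3:
+L1 (α=1/3) → [103/3, 161/3, 5/3]
+L2 (α=3/5) → [1448/15, 2077/15, 1549/15]
+L3 (α=1/5) → [8237/75, 10378/75, 9136/75]
= [110, 138, 122]

(0,0) stack=L1,L2,L3,L4; from [0,0,0]:
after L1 α=1/3: [103/3, 161/3, 5/3]
after L2 α=3/5: [1448/15, 2077/15, 1549/15]
after L3 α=1/5: [8237/75, 10378/75, 9136/75]
after L4 α=3/4: [9203/75, 53803/300, 33661/300]
rounded: [123, 179, 112]

(0,1) stack=L1,L2,L3,L4; from [0,0,0]:
+L1 (α=2/3) → [142, 346/3, 484/3]
+L2 (α=1/6) → [277/2, 2243/18, 2705/18]
+L3 (α=1/2) → [303/4, 5411/36, 6917/36]
+L4 (α=5/6) → [883/24, 7211/216, 38777/216]
rounded: [37, 33, 180]

query (1,0) [L1,L2,L3,L4] — begin 0,0,0
after L1 α=1/3: [64/3, 221/3, 203/3]
after L2 α=3/5: [1802/15, 1126/15, 1756/15]
after L3 α=1/5: [7568/75, 5239/75, 10399/75]
after L4 α=1/2: [23993/150, 12289/150, 14462/75]
= [160, 82, 193]

query (0,1) [L1,L2,L3,L4,L5] — begin 0,0,0
after L1 α=2/3: [142, 346/3, 484/3]
after L2 α=1/6: [277/2, 2243/18, 2705/18]
after L3 α=1/2: [303/4, 5411/36, 6917/36]
after L4 α=5/6: [883/24, 7211/216, 38777/216]
after L5 α=0: [883/24, 7211/216, 38777/216]
rounded: [37, 33, 180]


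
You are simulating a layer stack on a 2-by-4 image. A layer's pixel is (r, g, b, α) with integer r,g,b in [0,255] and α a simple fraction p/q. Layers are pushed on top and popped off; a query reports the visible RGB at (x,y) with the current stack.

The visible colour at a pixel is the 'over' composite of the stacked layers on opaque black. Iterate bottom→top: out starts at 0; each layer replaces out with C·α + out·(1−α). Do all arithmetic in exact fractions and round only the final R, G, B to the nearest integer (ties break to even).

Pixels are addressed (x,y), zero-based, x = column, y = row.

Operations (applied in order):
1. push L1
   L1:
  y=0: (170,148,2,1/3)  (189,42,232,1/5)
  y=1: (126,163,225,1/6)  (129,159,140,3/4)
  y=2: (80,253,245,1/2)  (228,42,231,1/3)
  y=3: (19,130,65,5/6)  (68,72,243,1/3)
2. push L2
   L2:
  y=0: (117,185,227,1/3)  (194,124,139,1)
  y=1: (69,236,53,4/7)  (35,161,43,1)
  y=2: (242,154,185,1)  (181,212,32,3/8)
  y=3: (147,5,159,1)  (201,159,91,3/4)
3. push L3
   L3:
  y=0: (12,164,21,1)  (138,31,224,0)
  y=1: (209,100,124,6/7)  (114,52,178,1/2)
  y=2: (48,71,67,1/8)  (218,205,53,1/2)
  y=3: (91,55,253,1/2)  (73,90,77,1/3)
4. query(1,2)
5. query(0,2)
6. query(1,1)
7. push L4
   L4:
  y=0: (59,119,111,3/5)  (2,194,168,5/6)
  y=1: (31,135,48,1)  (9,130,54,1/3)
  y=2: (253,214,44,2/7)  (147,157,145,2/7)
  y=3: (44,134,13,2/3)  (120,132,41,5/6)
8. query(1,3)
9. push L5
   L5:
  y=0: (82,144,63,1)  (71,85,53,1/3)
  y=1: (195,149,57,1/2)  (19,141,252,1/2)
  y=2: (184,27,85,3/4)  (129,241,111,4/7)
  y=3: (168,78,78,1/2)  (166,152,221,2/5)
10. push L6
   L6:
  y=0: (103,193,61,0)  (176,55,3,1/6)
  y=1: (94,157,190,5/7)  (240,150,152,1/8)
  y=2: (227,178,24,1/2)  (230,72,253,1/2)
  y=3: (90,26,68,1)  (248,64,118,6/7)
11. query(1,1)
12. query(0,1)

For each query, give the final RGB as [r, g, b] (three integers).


at x=1,y=2 over L1,L2,L3:
after L1 α=1/3: [76, 14, 77]
after L2 α=3/8: [923/8, 353/4, 481/8]
after L3 α=1/2: [2667/16, 1173/8, 905/16]
= [167, 147, 57]

query (0,2) [L1,L2,L3] — begin 0,0,0
L1 α=1/2: [40, 253/2, 245/2]
L2 α=1: [242, 154, 185]
L3 α=1/8: [871/4, 1149/8, 681/4]
→ [218, 144, 170]

at x=1,y=1 over L1,L2,L3:
after L1 α=3/4: [387/4, 477/4, 105]
after L2 α=1: [35, 161, 43]
after L3 α=1/2: [149/2, 213/2, 221/2]
= [74, 106, 110]

(1,3) stack=L1,L2,L3,L4; from [0,0,0]:
after L1 α=1/3: [68/3, 24, 81]
after L2 α=3/4: [1877/12, 501/4, 177/2]
after L3 α=1/3: [2315/18, 227/2, 254/3]
after L4 α=5/6: [13115/108, 1547/12, 869/18]
= [121, 129, 48]

at x=1,y=1 over L1,L2,L3,L4,L5,L6:
after L1 α=3/4: [387/4, 477/4, 105]
after L2 α=1: [35, 161, 43]
after L3 α=1/2: [149/2, 213/2, 221/2]
after L4 α=1/3: [158/3, 343/3, 275/3]
after L5 α=1/2: [215/6, 383/3, 1031/6]
after L6 α=1/8: [2945/48, 3131/24, 8129/48]
→ [61, 130, 169]

(0,1) stack=L1,L2,L3,L4,L5,L6; from [0,0,0]:
+L1 (α=1/6) → [21, 163/6, 75/2]
+L2 (α=4/7) → [339/7, 293/2, 649/14]
+L3 (α=6/7) → [9117/49, 1493/14, 11065/98]
+L4 (α=1) → [31, 135, 48]
+L5 (α=1/2) → [113, 142, 105/2]
+L6 (α=5/7) → [696/7, 1069/7, 1055/7]
→ [99, 153, 151]


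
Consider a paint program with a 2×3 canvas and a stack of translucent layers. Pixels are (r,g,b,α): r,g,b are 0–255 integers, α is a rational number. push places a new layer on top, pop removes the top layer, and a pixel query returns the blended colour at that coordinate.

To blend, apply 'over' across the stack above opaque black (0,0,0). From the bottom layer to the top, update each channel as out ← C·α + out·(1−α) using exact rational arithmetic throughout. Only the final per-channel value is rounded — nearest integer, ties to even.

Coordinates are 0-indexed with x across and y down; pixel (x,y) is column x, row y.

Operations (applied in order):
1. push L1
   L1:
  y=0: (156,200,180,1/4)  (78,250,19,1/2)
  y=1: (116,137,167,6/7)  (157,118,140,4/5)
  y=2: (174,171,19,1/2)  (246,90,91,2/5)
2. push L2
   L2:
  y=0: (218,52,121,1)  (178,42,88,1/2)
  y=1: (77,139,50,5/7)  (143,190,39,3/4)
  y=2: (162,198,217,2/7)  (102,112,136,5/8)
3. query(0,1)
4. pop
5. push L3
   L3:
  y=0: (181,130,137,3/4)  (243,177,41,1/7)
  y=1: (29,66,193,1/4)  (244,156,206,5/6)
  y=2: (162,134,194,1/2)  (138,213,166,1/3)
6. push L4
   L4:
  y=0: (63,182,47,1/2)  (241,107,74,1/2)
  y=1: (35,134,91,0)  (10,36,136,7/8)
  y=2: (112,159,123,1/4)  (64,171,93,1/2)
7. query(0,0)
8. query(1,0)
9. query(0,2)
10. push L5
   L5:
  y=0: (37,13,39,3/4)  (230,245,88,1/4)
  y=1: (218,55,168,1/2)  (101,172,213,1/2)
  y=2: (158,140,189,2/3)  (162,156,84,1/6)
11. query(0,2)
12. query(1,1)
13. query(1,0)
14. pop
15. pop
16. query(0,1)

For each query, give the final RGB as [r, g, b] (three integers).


query (0,1) [L1,L2] — begin 0,0,0
+L1 (α=6/7) → [696/7, 822/7, 1002/7]
+L2 (α=5/7) → [4087/49, 6509/49, 3754/49]
→ [83, 133, 77]

at x=0,y=0 over L1,L3,L4:
L1 α=1/4: [39, 50, 45]
L3 α=3/4: [291/2, 110, 114]
L4 α=1/2: [417/4, 146, 161/2]
→ [104, 146, 80]

(1,0) stack=L1,L3,L4; from [0,0,0]:
after L1 α=1/2: [39, 125, 19/2]
after L3 α=1/7: [477/7, 927/7, 14]
after L4 α=1/2: [1082/7, 838/7, 44]
= [155, 120, 44]

at x=0,y=2 over L1,L3,L4:
after L1 α=1/2: [87, 171/2, 19/2]
after L3 α=1/2: [249/2, 439/4, 407/4]
after L4 α=1/4: [971/8, 1953/16, 1713/16]
rounded: [121, 122, 107]

(0,2) stack=L1,L3,L4,L5; from [0,0,0]:
after L1 α=1/2: [87, 171/2, 19/2]
after L3 α=1/2: [249/2, 439/4, 407/4]
after L4 α=1/4: [971/8, 1953/16, 1713/16]
after L5 α=2/3: [3499/24, 6433/48, 2587/16]
→ [146, 134, 162]

(1,1) stack=L1,L3,L4,L5; from [0,0,0]:
L1 α=4/5: [628/5, 472/5, 112]
L3 α=5/6: [3364/15, 2186/15, 571/3]
L4 α=7/8: [2207/60, 2983/60, 3427/24]
L5 α=1/2: [8267/120, 13303/120, 8539/48]
rounded: [69, 111, 178]

query (1,0) [L1,L3,L4,L5] — begin 0,0,0
L1 α=1/2: [39, 125, 19/2]
L3 α=1/7: [477/7, 927/7, 14]
L4 α=1/2: [1082/7, 838/7, 44]
L5 α=1/4: [1214/7, 4229/28, 55]
→ [173, 151, 55]

at x=0,y=1 over L1,L3:
L1 α=6/7: [696/7, 822/7, 1002/7]
L3 α=1/4: [2291/28, 732/7, 4357/28]
rounded: [82, 105, 156]


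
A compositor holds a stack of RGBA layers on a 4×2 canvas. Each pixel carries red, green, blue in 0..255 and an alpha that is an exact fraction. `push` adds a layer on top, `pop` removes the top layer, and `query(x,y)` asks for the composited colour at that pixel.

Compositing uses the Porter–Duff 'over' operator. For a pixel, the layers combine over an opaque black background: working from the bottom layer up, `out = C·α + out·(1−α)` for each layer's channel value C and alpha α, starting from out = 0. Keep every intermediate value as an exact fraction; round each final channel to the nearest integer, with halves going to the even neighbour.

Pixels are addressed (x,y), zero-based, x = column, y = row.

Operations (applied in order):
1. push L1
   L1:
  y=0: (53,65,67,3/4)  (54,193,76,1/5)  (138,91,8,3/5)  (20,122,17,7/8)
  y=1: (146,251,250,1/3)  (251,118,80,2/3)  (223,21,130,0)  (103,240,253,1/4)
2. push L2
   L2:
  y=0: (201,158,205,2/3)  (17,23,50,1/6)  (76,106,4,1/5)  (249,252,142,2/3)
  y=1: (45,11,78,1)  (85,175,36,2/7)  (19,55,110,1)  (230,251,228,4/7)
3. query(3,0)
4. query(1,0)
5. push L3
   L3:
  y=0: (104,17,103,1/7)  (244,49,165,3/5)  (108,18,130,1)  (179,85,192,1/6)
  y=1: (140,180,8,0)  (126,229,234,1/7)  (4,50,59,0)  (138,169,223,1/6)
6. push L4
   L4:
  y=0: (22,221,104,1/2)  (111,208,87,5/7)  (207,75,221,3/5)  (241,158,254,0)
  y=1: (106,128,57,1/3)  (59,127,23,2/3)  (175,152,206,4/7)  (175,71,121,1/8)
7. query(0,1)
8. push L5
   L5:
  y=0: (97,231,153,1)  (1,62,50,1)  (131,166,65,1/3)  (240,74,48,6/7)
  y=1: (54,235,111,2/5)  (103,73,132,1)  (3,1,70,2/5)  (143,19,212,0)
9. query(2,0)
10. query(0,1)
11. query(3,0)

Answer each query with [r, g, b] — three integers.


query (3,0) [L1,L2] — begin 0,0,0
L1 α=7/8: [35/2, 427/4, 119/8]
L2 α=2/3: [1031/6, 2443/12, 797/8]
→ [172, 204, 100]

at x=1,y=0 over L1,L2:
L1 α=1/5: [54/5, 193/5, 76/5]
L2 α=1/6: [71/6, 36, 21]
→ [12, 36, 21]

(0,1) stack=L1,L2,L3,L4; from [0,0,0]:
+L1 (α=1/3) → [146/3, 251/3, 250/3]
+L2 (α=1) → [45, 11, 78]
+L3 (α=0) → [45, 11, 78]
+L4 (α=1/3) → [196/3, 50, 71]
→ [65, 50, 71]

at x=2,y=0 over L1,L2,L3,L4,L5:
after L1 α=3/5: [414/5, 273/5, 24/5]
after L2 α=1/5: [2036/25, 1622/25, 116/25]
after L3 α=1: [108, 18, 130]
after L4 α=3/5: [837/5, 261/5, 923/5]
after L5 α=1/3: [2329/15, 1352/15, 2171/15]
= [155, 90, 145]

query (0,1) [L1,L2,L3,L4,L5] — begin 0,0,0
after L1 α=1/3: [146/3, 251/3, 250/3]
after L2 α=1: [45, 11, 78]
after L3 α=0: [45, 11, 78]
after L4 α=1/3: [196/3, 50, 71]
after L5 α=2/5: [304/5, 124, 87]
→ [61, 124, 87]

query (3,0) [L1,L2,L3,L4,L5] — begin 0,0,0
after L1 α=7/8: [35/2, 427/4, 119/8]
after L2 α=2/3: [1031/6, 2443/12, 797/8]
after L3 α=1/6: [6229/36, 13235/72, 5521/48]
after L4 α=0: [6229/36, 13235/72, 5521/48]
after L5 α=6/7: [58069/252, 45203/504, 19345/336]
rounded: [230, 90, 58]


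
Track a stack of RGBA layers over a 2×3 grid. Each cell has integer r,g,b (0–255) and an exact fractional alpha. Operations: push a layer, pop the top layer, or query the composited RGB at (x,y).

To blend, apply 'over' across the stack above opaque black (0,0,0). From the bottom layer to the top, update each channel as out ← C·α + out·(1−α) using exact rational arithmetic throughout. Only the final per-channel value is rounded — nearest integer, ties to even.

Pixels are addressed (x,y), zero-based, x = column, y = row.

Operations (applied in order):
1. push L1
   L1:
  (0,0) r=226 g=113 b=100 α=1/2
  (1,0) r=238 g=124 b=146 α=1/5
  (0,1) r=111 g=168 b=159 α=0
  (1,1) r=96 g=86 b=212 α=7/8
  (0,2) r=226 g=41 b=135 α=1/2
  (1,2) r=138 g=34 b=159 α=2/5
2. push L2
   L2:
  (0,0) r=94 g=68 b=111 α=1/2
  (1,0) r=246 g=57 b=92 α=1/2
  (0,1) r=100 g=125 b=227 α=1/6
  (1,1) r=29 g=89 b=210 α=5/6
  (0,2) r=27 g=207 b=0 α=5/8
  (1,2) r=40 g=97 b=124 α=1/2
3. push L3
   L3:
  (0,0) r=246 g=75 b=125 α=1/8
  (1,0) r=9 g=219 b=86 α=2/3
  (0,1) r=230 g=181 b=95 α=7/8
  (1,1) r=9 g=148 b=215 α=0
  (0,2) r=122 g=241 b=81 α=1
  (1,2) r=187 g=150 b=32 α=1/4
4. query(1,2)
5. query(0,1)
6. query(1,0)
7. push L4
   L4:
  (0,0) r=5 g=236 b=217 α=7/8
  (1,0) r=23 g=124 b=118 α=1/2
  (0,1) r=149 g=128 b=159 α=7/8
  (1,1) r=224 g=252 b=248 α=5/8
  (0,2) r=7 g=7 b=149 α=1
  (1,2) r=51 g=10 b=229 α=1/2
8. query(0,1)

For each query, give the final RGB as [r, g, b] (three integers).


query (1,2) [L1,L2,L3] — begin 0,0,0
+L1 (α=2/5) → [276/5, 68/5, 318/5]
+L2 (α=1/2) → [238/5, 553/10, 469/5]
+L3 (α=1/4) → [1649/20, 3159/40, 1567/20]
→ [82, 79, 78]

query (0,1) [L1,L2,L3] — begin 0,0,0
L1 α=0: [0, 0, 0]
L2 α=1/6: [50/3, 125/6, 227/6]
L3 α=7/8: [610/3, 7727/48, 4217/48]
= [203, 161, 88]

at x=1,y=0 over L1,L2,L3:
L1 α=1/5: [238/5, 124/5, 146/5]
L2 α=1/2: [734/5, 409/10, 303/5]
L3 α=2/3: [824/15, 4789/30, 1163/15]
= [55, 160, 78]

at x=0,y=1 over L1,L2,L3,L4:
after L1 α=0: [0, 0, 0]
after L2 α=1/6: [50/3, 125/6, 227/6]
after L3 α=7/8: [610/3, 7727/48, 4217/48]
after L4 α=7/8: [3739/24, 50735/384, 57641/384]
rounded: [156, 132, 150]


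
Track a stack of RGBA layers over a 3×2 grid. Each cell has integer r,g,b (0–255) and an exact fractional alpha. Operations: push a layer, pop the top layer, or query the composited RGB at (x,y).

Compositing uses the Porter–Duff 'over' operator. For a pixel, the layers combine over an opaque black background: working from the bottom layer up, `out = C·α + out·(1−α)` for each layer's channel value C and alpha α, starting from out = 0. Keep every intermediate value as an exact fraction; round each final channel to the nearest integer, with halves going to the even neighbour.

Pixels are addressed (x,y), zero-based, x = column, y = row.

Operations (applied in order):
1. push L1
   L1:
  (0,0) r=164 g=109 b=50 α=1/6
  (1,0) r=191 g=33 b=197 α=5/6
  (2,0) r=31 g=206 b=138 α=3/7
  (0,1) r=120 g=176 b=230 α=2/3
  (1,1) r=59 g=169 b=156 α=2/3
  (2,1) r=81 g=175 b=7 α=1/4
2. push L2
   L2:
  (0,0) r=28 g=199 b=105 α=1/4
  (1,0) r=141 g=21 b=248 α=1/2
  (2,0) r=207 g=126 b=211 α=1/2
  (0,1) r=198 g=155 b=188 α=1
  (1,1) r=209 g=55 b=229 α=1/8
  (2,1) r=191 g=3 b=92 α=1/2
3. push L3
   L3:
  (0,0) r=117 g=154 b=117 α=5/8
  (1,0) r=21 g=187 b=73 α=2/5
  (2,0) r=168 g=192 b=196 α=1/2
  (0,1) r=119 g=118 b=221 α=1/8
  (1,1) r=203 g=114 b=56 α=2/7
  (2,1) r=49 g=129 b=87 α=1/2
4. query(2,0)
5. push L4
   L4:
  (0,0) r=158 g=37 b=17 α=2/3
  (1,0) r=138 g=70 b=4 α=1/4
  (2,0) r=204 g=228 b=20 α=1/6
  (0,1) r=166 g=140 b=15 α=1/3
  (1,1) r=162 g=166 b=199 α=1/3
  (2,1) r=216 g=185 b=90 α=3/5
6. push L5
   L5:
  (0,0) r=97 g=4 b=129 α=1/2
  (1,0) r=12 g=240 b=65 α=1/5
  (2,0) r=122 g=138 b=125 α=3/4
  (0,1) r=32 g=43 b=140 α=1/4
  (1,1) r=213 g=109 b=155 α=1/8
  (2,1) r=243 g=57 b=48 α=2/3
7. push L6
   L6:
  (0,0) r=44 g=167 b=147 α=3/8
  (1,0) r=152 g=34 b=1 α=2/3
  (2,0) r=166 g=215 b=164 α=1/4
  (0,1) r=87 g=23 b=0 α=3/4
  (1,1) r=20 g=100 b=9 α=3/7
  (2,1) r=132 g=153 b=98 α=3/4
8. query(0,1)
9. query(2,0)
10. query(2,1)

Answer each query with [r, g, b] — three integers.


(2,0) stack=L1,L2,L3; from [0,0,0]:
L1 α=3/7: [93/7, 618/7, 414/7]
L2 α=1/2: [771/7, 750/7, 1891/14]
L3 α=1/2: [1947/14, 1047/7, 4635/28]
→ [139, 150, 166]

(0,1) stack=L1,L2,L3,L4,L5,L6; from [0,0,0]:
+L1 (α=2/3) → [80, 352/3, 460/3]
+L2 (α=1) → [198, 155, 188]
+L3 (α=1/8) → [1505/8, 1203/8, 1537/8]
+L4 (α=1/3) → [723/4, 1763/12, 1597/12]
+L5 (α=1/4) → [2297/16, 1935/16, 2157/16]
+L6 (α=3/4) → [6473/64, 3039/64, 2157/64]
= [101, 47, 34]

query (2,0) [L1,L2,L3,L4,L5,L6] — begin 0,0,0
after L1 α=3/7: [93/7, 618/7, 414/7]
after L2 α=1/2: [771/7, 750/7, 1891/14]
after L3 α=1/2: [1947/14, 1047/7, 4635/28]
after L4 α=1/6: [4197/28, 2277/14, 23735/168]
after L5 α=3/4: [14445/112, 8073/56, 86735/672]
after L6 α=1/4: [61927/448, 36259/224, 123471/896]
= [138, 162, 138]

at x=2,y=1 over L1,L2,L3,L4,L5,L6:
after L1 α=1/4: [81/4, 175/4, 7/4]
after L2 α=1/2: [845/8, 187/8, 375/8]
after L3 α=1/2: [1237/16, 1219/16, 1071/16]
after L4 α=3/5: [6421/40, 5659/40, 3231/40]
after L5 α=2/3: [25861/120, 10219/120, 2357/40]
after L6 α=3/4: [73381/480, 65299/480, 14117/160]
rounded: [153, 136, 88]


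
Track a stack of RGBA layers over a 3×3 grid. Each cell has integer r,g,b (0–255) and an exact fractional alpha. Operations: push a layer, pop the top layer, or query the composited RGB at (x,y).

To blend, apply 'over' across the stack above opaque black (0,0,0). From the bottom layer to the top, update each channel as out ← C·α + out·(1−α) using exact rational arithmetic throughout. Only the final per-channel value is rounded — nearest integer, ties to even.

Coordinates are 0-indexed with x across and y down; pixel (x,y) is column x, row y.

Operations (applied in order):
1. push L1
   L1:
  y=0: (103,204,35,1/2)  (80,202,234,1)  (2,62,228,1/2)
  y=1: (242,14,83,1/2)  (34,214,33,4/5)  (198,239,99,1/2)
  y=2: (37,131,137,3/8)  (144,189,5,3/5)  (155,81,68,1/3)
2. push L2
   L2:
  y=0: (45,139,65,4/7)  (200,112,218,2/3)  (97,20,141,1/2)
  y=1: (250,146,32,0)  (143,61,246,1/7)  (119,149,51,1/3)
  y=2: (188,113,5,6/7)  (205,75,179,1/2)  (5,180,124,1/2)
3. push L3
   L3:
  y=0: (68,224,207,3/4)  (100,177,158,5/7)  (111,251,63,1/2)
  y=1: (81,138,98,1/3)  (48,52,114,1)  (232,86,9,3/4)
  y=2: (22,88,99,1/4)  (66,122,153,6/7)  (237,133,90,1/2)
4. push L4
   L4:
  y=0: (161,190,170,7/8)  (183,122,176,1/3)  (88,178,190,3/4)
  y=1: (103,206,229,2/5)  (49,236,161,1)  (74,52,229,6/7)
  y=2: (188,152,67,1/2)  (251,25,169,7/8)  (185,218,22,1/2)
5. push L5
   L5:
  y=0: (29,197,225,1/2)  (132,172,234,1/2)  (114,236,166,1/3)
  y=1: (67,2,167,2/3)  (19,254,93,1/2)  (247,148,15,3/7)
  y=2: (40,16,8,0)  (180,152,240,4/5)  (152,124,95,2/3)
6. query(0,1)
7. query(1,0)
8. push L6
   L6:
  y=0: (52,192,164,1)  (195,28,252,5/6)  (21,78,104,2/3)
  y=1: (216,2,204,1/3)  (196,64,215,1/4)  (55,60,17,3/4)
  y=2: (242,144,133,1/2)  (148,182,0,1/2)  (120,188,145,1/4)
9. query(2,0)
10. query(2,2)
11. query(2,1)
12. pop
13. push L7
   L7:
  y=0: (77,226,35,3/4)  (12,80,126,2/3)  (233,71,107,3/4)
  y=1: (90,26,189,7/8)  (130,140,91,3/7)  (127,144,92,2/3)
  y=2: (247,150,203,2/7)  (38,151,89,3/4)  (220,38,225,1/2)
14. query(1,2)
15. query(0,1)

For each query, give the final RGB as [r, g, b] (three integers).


query (0,1) [L1,L2,L3,L4,L5] — begin 0,0,0
after L1 α=1/2: [121, 7, 83/2]
after L2 α=0: [121, 7, 83/2]
after L3 α=1/3: [323/3, 152/3, 181/3]
after L4 α=2/5: [529/5, 564/5, 639/5]
after L5 α=2/3: [1199/15, 584/15, 2309/15]
= [80, 39, 154]

at x=1,y=0 over L1,L2,L3,L4,L5:
after L1 α=1: [80, 202, 234]
after L2 α=2/3: [160, 142, 670/3]
after L3 α=5/7: [820/7, 167, 530/3]
after L4 α=1/3: [2921/21, 152, 1588/9]
after L5 α=1/2: [5693/42, 162, 1847/9]
→ [136, 162, 205]

(2,0) stack=L1,L2,L3,L4,L5,L6; from [0,0,0]:
L1 α=1/2: [1, 31, 114]
L2 α=1/2: [49, 51/2, 255/2]
L3 α=1/2: [80, 553/4, 381/4]
L4 α=3/4: [86, 2689/16, 2661/16]
L5 α=1/3: [286/3, 4577/24, 3989/24]
L6 α=2/3: [412/9, 8321/72, 8981/72]
rounded: [46, 116, 125]

query (2,2) [L1,L2,L3,L4,L5,L6] — begin 0,0,0
L1 α=1/3: [155/3, 27, 68/3]
L2 α=1/2: [85/3, 207/2, 220/3]
L3 α=1/2: [398/3, 473/4, 245/3]
L4 α=1/2: [953/6, 1345/8, 311/6]
L5 α=2/3: [2777/18, 3329/24, 1451/18]
L6 α=1/4: [3497/24, 4833/32, 2321/24]
= [146, 151, 97]

at x=2,y=1 over L1,L2,L3,L4,L5,L6:
L1 α=1/2: [99, 239/2, 99/2]
L2 α=1/3: [317/3, 388/3, 50]
L3 α=3/4: [2405/12, 581/6, 77/4]
L4 α=6/7: [7733/84, 2453/42, 5573/28]
L5 α=3/7: [23294/147, 14230/147, 5888/49]
L6 α=3/4: [47549/588, 20345/294, 8387/196]
rounded: [81, 69, 43]

at x=1,y=2 over L1,L2,L3,L4,L5,L7:
after L1 α=3/5: [432/5, 567/5, 3]
after L2 α=1/2: [1457/10, 471/5, 91]
after L3 α=6/7: [5417/70, 4131/35, 1009/7]
after L4 α=7/8: [128407/560, 1282/35, 4645/28]
after L5 α=4/5: [531607/2800, 22562/175, 6305/28]
after L7 α=3/4: [850807/11200, 101837/700, 13781/112]
rounded: [76, 145, 123]

(0,1) stack=L1,L2,L3,L4,L5,L7; from [0,0,0]:
L1 α=1/2: [121, 7, 83/2]
L2 α=0: [121, 7, 83/2]
L3 α=1/3: [323/3, 152/3, 181/3]
L4 α=2/5: [529/5, 564/5, 639/5]
L5 α=2/3: [1199/15, 584/15, 2309/15]
L7 α=7/8: [10649/120, 1657/60, 11077/60]
→ [89, 28, 185]


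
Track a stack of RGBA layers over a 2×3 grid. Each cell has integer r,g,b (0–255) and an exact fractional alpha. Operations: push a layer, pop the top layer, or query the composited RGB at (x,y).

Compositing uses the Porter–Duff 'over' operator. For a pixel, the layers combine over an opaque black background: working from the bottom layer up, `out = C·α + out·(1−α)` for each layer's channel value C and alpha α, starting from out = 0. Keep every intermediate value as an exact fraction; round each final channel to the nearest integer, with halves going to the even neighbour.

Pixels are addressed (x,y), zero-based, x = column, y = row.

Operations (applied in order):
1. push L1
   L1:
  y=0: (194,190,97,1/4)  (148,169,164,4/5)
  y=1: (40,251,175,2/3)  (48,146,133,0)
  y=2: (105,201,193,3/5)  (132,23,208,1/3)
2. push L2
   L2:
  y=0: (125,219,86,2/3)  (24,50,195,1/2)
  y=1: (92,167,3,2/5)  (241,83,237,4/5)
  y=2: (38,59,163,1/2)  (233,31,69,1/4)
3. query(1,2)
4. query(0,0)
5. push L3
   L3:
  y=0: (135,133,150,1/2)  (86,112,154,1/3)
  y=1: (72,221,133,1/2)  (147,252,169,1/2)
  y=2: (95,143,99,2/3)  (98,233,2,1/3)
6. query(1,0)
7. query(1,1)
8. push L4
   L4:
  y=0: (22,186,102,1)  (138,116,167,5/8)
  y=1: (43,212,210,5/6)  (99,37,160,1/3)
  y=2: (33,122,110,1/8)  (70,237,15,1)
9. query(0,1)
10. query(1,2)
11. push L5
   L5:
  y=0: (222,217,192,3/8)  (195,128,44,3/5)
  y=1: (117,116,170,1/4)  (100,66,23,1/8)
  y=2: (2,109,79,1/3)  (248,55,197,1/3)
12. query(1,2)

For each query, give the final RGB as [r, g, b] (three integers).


query (1,2) [L1,L2] — begin 0,0,0
L1 α=1/3: [44, 23/3, 208/3]
L2 α=1/4: [365/4, 27/2, 277/4]
→ [91, 14, 69]

(0,0) stack=L1,L2; from [0,0,0]:
L1 α=1/4: [97/2, 95/2, 97/4]
L2 α=2/3: [199/2, 971/6, 785/12]
→ [100, 162, 65]

at x=1,y=0 over L1,L2,L3:
after L1 α=4/5: [592/5, 676/5, 656/5]
after L2 α=1/2: [356/5, 463/5, 1631/10]
after L3 α=1/3: [1142/15, 1486/15, 2401/15]
rounded: [76, 99, 160]

(1,1) stack=L1,L2,L3; from [0,0,0]:
+L1 (α=0) → [0, 0, 0]
+L2 (α=4/5) → [964/5, 332/5, 948/5]
+L3 (α=1/2) → [1699/10, 796/5, 1793/10]
rounded: [170, 159, 179]

at x=0,y=1 over L1,L2,L3,L4:
after L1 α=2/3: [80/3, 502/3, 350/3]
after L2 α=2/5: [264/5, 836/5, 356/5]
after L3 α=1/2: [312/5, 1941/10, 1021/10]
after L4 α=5/6: [1387/30, 12541/60, 11521/60]
rounded: [46, 209, 192]

(1,2) stack=L1,L2,L3,L4; from [0,0,0]:
after L1 α=1/3: [44, 23/3, 208/3]
after L2 α=1/4: [365/4, 27/2, 277/4]
after L3 α=1/3: [187/2, 260/3, 281/6]
after L4 α=1: [70, 237, 15]
rounded: [70, 237, 15]

(1,2) stack=L1,L2,L3,L4,L5; from [0,0,0]:
+L1 (α=1/3) → [44, 23/3, 208/3]
+L2 (α=1/4) → [365/4, 27/2, 277/4]
+L3 (α=1/3) → [187/2, 260/3, 281/6]
+L4 (α=1) → [70, 237, 15]
+L5 (α=1/3) → [388/3, 529/3, 227/3]
→ [129, 176, 76]


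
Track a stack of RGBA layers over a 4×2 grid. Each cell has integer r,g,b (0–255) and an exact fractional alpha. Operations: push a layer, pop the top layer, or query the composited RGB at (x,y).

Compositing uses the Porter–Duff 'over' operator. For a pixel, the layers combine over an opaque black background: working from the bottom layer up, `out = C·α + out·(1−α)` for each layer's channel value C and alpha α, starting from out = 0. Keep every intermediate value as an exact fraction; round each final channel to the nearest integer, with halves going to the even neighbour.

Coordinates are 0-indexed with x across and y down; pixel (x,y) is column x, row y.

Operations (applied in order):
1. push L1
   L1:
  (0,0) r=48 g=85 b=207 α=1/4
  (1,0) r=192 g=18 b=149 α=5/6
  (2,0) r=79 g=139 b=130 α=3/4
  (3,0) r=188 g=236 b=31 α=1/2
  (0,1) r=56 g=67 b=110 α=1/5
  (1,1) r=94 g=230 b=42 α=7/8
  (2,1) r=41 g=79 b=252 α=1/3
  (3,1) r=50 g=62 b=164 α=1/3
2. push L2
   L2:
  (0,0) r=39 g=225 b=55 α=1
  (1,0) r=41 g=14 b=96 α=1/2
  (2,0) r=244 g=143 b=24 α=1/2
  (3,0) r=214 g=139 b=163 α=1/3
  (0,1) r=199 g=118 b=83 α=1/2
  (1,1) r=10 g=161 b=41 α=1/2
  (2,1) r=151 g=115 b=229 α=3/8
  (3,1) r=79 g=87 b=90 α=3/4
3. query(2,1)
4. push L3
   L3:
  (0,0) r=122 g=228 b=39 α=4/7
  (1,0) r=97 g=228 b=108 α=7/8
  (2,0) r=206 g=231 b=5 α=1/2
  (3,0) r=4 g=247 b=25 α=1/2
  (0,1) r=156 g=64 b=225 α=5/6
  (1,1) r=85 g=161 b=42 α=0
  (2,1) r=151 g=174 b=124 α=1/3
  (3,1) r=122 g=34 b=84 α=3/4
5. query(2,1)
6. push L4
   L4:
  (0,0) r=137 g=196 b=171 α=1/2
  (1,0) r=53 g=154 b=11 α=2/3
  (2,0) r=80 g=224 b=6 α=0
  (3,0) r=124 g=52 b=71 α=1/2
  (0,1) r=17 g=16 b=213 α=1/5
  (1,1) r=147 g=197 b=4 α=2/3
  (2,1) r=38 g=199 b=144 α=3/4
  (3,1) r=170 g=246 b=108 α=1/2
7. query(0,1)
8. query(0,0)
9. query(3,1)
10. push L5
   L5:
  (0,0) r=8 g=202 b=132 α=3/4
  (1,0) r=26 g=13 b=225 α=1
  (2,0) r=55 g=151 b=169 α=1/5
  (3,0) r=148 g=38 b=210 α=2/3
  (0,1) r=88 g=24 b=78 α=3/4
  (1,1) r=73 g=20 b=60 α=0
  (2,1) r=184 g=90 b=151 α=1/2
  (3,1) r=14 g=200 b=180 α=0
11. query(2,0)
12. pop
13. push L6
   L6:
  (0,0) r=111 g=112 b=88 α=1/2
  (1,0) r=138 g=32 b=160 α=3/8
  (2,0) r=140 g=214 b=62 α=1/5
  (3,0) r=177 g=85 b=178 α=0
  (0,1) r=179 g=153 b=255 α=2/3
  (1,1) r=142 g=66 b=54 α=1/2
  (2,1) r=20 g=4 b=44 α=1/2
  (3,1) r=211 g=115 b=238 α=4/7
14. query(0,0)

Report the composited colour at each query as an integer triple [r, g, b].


at x=2,y=1 over L1,L2:
+L1 (α=1/3) → [41/3, 79/3, 84]
+L2 (α=3/8) → [391/6, 715/12, 1107/8]
= [65, 60, 138]

(2,1) stack=L1,L2,L3; from [0,0,0]:
+L1 (α=1/3) → [41/3, 79/3, 84]
+L2 (α=3/8) → [391/6, 715/12, 1107/8]
+L3 (α=1/3) → [844/9, 1759/18, 1603/12]
rounded: [94, 98, 134]

query (0,1) [L1,L2,L3,L4] — begin 0,0,0
after L1 α=1/5: [56/5, 67/5, 22]
after L2 α=1/2: [1051/10, 657/10, 105/2]
after L3 α=5/6: [8851/60, 3857/60, 785/4]
after L4 α=1/5: [9106/75, 4097/75, 998/5]
→ [121, 55, 200]

at x=0,y=0 over L1,L2,L3,L4:
+L1 (α=1/4) → [12, 85/4, 207/4]
+L2 (α=1) → [39, 225, 55]
+L3 (α=4/7) → [605/7, 1587/7, 321/7]
+L4 (α=1/2) → [782/7, 2959/14, 759/7]
rounded: [112, 211, 108]

at x=3,y=1 over L1,L2,L3,L4:
after L1 α=1/3: [50/3, 62/3, 164/3]
after L2 α=3/4: [761/12, 845/12, 487/6]
after L3 α=3/4: [5153/48, 2069/48, 1999/24]
after L4 α=1/2: [13313/96, 13877/96, 4591/48]
rounded: [139, 145, 96]

(2,0) stack=L1,L2,L3,L4,L5; from [0,0,0]:
L1 α=3/4: [237/4, 417/4, 195/2]
L2 α=1/2: [1213/8, 989/8, 243/4]
L3 α=1/2: [2861/16, 2837/16, 263/8]
L4 α=0: [2861/16, 2837/16, 263/8]
L5 α=1/5: [3081/20, 3441/20, 601/10]
rounded: [154, 172, 60]

query (0,0) [L1,L2,L3,L4,L6] — begin 0,0,0
+L1 (α=1/4) → [12, 85/4, 207/4]
+L2 (α=1) → [39, 225, 55]
+L3 (α=4/7) → [605/7, 1587/7, 321/7]
+L4 (α=1/2) → [782/7, 2959/14, 759/7]
+L6 (α=1/2) → [1559/14, 4527/28, 1375/14]
= [111, 162, 98]


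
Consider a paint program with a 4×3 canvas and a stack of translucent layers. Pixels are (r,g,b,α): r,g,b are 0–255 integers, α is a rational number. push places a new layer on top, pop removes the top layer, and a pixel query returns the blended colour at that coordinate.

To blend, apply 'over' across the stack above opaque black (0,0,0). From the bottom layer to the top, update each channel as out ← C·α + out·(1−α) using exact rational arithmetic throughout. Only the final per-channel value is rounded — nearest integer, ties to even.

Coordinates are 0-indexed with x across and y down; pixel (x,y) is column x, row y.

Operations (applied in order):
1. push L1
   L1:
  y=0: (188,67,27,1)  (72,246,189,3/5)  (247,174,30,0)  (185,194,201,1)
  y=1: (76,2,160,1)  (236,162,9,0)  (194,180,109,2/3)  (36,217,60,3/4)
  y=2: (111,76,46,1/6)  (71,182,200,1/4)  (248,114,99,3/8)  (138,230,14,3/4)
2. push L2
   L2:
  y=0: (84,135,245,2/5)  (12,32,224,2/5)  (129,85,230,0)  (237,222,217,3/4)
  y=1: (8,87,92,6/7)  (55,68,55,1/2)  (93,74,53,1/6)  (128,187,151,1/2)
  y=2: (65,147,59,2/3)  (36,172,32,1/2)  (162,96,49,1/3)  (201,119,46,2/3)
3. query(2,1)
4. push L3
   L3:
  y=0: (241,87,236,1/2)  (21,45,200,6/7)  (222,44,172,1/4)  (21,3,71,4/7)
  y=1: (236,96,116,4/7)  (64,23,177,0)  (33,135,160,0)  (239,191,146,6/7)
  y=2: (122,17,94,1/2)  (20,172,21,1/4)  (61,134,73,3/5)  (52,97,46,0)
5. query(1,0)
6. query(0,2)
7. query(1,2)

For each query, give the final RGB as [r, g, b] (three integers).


(2,1) stack=L1,L2; from [0,0,0]:
+L1 (α=2/3) → [388/3, 120, 218/3]
+L2 (α=1/6) → [2219/18, 337/3, 1249/18]
rounded: [123, 112, 69]

at x=1,y=0 over L1,L2,L3:
after L1 α=3/5: [216/5, 738/5, 567/5]
after L2 α=2/5: [768/25, 2534/25, 3941/25]
after L3 α=6/7: [3918/175, 9284/175, 33941/175]
→ [22, 53, 194]

query (0,2) [L1,L2,L3] — begin 0,0,0
L1 α=1/6: [37/2, 38/3, 23/3]
L2 α=2/3: [99/2, 920/9, 377/9]
L3 α=1/2: [343/4, 1073/18, 1223/18]
→ [86, 60, 68]

(1,2) stack=L1,L2,L3; from [0,0,0]:
+L1 (α=1/4) → [71/4, 91/2, 50]
+L2 (α=1/2) → [215/8, 435/4, 41]
+L3 (α=1/4) → [805/32, 1993/16, 36]
rounded: [25, 125, 36]


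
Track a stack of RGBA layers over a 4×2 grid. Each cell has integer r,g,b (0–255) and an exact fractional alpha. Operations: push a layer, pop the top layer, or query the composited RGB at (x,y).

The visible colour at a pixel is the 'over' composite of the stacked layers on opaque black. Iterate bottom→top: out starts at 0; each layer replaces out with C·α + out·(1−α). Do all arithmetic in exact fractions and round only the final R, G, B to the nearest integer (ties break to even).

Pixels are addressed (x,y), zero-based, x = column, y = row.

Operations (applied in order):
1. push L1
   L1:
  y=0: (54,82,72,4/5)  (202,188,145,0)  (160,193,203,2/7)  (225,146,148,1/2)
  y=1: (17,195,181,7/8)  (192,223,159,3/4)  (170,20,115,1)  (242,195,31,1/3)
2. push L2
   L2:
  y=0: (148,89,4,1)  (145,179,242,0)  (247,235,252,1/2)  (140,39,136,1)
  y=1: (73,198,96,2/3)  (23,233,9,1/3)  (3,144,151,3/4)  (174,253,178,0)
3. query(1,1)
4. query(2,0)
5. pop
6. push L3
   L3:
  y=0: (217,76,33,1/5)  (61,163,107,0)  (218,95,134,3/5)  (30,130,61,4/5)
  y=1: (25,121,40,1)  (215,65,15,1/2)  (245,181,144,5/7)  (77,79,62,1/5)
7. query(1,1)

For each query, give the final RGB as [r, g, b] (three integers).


query (1,1) [L1,L2] — begin 0,0,0
L1 α=3/4: [144, 669/4, 477/4]
L2 α=1/3: [311/3, 1135/6, 165/2]
rounded: [104, 189, 82]

(2,0) stack=L1,L2; from [0,0,0]:
L1 α=2/7: [320/7, 386/7, 58]
L2 α=1/2: [2049/14, 2031/14, 155]
→ [146, 145, 155]

query (1,1) [L1,L3] — begin 0,0,0
after L1 α=3/4: [144, 669/4, 477/4]
after L3 α=1/2: [359/2, 929/8, 537/8]
rounded: [180, 116, 67]


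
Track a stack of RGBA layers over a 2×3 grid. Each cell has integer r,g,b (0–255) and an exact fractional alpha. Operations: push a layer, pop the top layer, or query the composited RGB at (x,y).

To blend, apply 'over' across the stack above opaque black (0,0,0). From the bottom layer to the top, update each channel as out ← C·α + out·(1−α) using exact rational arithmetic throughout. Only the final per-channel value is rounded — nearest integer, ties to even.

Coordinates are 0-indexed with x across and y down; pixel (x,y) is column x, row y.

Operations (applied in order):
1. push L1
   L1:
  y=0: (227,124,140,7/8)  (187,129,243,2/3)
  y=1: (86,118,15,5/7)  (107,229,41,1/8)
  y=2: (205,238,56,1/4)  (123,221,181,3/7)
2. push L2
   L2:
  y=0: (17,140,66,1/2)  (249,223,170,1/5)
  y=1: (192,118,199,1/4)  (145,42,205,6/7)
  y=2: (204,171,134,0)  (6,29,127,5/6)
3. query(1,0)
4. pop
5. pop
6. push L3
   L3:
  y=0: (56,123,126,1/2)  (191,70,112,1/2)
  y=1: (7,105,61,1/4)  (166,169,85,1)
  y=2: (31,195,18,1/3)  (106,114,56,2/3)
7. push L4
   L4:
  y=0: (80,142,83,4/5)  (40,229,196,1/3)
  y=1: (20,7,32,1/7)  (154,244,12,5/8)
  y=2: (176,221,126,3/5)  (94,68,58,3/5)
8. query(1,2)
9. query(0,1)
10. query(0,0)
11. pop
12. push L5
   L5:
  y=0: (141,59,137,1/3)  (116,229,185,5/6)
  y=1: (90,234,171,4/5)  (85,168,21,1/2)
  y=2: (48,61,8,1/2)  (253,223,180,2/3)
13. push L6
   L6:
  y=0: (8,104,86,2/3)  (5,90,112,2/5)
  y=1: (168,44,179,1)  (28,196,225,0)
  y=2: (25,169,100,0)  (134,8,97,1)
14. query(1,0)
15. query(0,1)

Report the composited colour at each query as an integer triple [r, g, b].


(1,0) stack=L1,L2; from [0,0,0]:
after L1 α=2/3: [374/3, 86, 162]
after L2 α=1/5: [2243/15, 567/5, 818/5]
= [150, 113, 164]

(1,2) stack=L3,L4; from [0,0,0]:
after L3 α=2/3: [212/3, 76, 112/3]
after L4 α=3/5: [254/3, 356/5, 746/15]
→ [85, 71, 50]

query (0,1) [L3,L4] — begin 0,0,0
L3 α=1/4: [7/4, 105/4, 61/4]
L4 α=1/7: [61/14, 47/2, 247/14]
= [4, 24, 18]

(0,0) stack=L3,L4; from [0,0,0]:
L3 α=1/2: [28, 123/2, 63]
L4 α=4/5: [348/5, 1259/10, 79]
→ [70, 126, 79]

at x=1,y=0 over L3,L5,L6:
+L3 (α=1/2) → [191/2, 35, 56]
+L5 (α=5/6) → [1351/12, 590/3, 327/2]
+L6 (α=2/5) → [1391/20, 154, 1429/10]
rounded: [70, 154, 143]

(0,1) stack=L3,L5,L6; from [0,0,0]:
+L3 (α=1/4) → [7/4, 105/4, 61/4]
+L5 (α=4/5) → [1447/20, 3849/20, 2797/20]
+L6 (α=1) → [168, 44, 179]
rounded: [168, 44, 179]


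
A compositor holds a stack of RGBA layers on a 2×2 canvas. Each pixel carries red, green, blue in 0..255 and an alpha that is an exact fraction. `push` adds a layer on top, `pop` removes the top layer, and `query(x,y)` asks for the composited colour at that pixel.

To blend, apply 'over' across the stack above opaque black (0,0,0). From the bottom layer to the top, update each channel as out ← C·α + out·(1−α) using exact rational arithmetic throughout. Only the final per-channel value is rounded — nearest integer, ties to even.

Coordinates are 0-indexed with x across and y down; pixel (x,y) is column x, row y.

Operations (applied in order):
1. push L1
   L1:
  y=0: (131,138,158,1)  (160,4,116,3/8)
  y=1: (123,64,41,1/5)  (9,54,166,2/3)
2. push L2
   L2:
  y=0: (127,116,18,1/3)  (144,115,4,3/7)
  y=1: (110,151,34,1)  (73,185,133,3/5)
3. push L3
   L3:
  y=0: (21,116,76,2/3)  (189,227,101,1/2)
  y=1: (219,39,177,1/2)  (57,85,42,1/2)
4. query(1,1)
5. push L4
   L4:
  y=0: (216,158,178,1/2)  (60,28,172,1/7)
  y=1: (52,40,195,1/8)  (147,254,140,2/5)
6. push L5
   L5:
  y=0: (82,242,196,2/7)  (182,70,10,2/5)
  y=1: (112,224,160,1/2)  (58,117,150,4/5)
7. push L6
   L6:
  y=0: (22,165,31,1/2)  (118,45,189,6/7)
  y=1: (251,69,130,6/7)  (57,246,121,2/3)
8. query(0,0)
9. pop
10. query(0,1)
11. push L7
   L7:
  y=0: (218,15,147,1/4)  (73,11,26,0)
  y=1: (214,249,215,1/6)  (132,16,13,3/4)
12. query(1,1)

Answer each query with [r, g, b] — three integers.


(1,1) stack=L1,L2,L3; from [0,0,0]:
+L1 (α=2/3) → [6, 36, 332/3]
+L2 (α=3/5) → [231/5, 627/5, 1861/15]
+L3 (α=1/2) → [258/5, 526/5, 2491/30]
rounded: [52, 105, 83]

at x=0,y=0 over L1,L2,L3,L4,L5,L6:
+L1 (α=1) → [131, 138, 158]
+L2 (α=1/3) → [389/3, 392/3, 334/3]
+L3 (α=2/3) → [515/9, 1088/9, 790/9]
+L4 (α=1/2) → [2459/18, 1255/9, 1196/9]
+L5 (α=2/7) → [15247/126, 10631/63, 9508/63]
+L6 (α=1/2) → [18019/252, 10513/63, 11461/126]
→ [72, 167, 91]

query (0,1) [L1,L2,L3,L4,L5] — begin 0,0,0
L1 α=1/5: [123/5, 64/5, 41/5]
L2 α=1: [110, 151, 34]
L3 α=1/2: [329/2, 95, 211/2]
L4 α=1/8: [2407/16, 705/8, 1867/16]
L5 α=1/2: [4199/32, 2497/16, 4427/32]
rounded: [131, 156, 138]

(1,1) stack=L1,L2,L3,L4,L5,L7; from [0,0,0]:
after L1 α=2/3: [6, 36, 332/3]
after L2 α=3/5: [231/5, 627/5, 1861/15]
after L3 α=1/2: [258/5, 526/5, 2491/30]
after L4 α=2/5: [2244/25, 4118/25, 5291/50]
after L5 α=4/5: [8044/125, 15818/125, 35291/250]
after L7 α=3/4: [14386/125, 10909/250, 45041/1000]
→ [115, 44, 45]


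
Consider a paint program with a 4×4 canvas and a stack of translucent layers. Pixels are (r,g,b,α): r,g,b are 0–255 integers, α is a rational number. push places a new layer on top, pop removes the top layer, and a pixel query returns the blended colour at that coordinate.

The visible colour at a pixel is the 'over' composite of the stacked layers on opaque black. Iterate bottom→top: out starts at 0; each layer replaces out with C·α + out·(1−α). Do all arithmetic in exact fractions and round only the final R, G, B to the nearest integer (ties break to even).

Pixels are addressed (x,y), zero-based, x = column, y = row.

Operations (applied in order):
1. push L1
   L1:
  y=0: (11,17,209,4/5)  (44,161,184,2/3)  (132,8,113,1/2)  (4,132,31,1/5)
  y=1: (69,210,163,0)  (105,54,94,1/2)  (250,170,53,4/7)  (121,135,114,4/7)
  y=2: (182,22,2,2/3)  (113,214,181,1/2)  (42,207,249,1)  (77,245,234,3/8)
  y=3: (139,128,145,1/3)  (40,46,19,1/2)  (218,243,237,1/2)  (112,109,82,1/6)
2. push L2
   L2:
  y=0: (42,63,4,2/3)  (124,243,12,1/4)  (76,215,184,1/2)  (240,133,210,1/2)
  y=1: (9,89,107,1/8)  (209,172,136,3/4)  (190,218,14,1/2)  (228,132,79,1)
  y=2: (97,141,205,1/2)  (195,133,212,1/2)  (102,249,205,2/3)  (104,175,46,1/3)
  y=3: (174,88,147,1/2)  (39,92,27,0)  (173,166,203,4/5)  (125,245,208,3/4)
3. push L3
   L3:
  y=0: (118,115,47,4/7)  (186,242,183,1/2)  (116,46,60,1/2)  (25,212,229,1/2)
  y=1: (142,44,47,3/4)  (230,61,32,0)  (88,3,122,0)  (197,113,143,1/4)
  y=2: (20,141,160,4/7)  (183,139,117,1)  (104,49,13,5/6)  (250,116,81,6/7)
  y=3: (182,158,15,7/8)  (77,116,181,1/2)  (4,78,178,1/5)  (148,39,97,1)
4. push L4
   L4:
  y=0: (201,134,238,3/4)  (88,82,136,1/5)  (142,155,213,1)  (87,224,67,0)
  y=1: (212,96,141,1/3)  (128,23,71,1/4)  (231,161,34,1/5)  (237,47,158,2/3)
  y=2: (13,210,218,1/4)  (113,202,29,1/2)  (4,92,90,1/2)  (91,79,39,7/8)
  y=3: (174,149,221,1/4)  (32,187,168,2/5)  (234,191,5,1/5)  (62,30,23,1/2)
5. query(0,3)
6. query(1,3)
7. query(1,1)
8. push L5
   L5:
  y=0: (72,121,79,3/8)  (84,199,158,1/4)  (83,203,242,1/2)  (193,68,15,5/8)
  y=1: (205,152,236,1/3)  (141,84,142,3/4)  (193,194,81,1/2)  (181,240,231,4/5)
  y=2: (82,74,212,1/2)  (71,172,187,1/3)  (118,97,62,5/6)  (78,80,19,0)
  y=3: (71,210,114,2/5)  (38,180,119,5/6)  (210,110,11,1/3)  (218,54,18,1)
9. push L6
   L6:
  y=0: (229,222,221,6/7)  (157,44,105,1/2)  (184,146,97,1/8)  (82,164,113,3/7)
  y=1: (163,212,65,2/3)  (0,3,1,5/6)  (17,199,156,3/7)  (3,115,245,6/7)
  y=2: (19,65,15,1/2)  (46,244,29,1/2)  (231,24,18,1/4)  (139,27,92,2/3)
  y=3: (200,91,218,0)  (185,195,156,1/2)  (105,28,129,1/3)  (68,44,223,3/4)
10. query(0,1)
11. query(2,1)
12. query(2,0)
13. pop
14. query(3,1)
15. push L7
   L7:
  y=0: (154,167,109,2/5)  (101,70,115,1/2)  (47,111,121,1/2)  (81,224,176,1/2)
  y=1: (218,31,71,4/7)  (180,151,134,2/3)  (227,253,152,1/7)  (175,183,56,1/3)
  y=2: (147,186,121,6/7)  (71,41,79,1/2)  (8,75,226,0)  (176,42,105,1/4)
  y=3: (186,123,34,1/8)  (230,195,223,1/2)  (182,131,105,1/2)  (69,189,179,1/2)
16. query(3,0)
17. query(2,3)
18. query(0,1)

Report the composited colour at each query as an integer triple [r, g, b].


(0,3) stack=L1,L2,L3,L4; from [0,0,0]:
L1 α=1/3: [139/3, 128/3, 145/3]
L2 α=1/2: [661/6, 196/3, 293/3]
L3 α=7/8: [8305/48, 1757/12, 76/3]
L4 α=1/4: [11089/64, 2353/16, 297/4]
→ [173, 147, 74]

at x=1,y=3 over L1,L2,L3,L4:
after L1 α=1/2: [20, 23, 19/2]
after L2 α=0: [20, 23, 19/2]
after L3 α=1/2: [97/2, 139/2, 381/4]
after L4 α=2/5: [419/10, 233/2, 2487/20]
= [42, 116, 124]

at x=1,y=1 over L1,L2,L3,L4:
+L1 (α=1/2) → [105/2, 27, 47]
+L2 (α=3/4) → [1359/8, 543/4, 455/4]
+L3 (α=0) → [1359/8, 543/4, 455/4]
+L4 (α=1/4) → [5101/32, 1721/16, 1649/16]
rounded: [159, 108, 103]

(0,1) stack=L1,L2,L3,L4,L5,L6; from [0,0,0]:
L1 α=0: [0, 0, 0]
L2 α=1/8: [9/8, 89/8, 107/8]
L3 α=3/4: [3417/32, 1145/32, 1235/32]
L4 α=1/3: [6809/48, 2681/48, 3491/48]
L5 α=1/3: [11729/72, 6329/72, 9155/72]
L6 α=2/3: [35201/216, 36857/216, 18515/216]
= [163, 171, 86]

(2,1) stack=L1,L2,L3,L4,L5,L6; from [0,0,0]:
L1 α=4/7: [1000/7, 680/7, 212/7]
L2 α=1/2: [1165/7, 1103/7, 155/7]
L3 α=0: [1165/7, 1103/7, 155/7]
L4 α=1/5: [6277/35, 5539/35, 858/35]
L5 α=1/2: [6516/35, 12329/70, 3693/70]
L6 α=3/7: [27849/245, 45553/245, 23766/245]
rounded: [114, 186, 97]

query (2,0) [L1,L2,L3,L4,L5,L6] — begin 0,0,0
L1 α=1/2: [66, 4, 113/2]
L2 α=1/2: [71, 219/2, 481/4]
L3 α=1/2: [187/2, 311/4, 721/8]
L4 α=1: [142, 155, 213]
L5 α=1/2: [225/2, 179, 455/2]
L6 α=1/8: [1943/16, 1399/8, 3379/16]
→ [121, 175, 211]

at x=3,y=1 over L1,L2,L3,L4,L5:
after L1 α=4/7: [484/7, 540/7, 456/7]
after L2 α=1: [228, 132, 79]
after L3 α=1/4: [881/4, 509/4, 95]
after L4 α=2/3: [2777/12, 295/4, 137]
after L5 α=4/5: [2293/12, 827/4, 1061/5]
rounded: [191, 207, 212]

query (3,0) [L1,L2,L3,L4,L5,L7] — begin 0,0,0
L1 α=1/5: [4/5, 132/5, 31/5]
L2 α=1/2: [602/5, 797/10, 1081/10]
L3 α=1/2: [727/10, 2917/20, 3371/20]
L4 α=0: [727/10, 2917/20, 3371/20]
L5 α=5/8: [11831/80, 15551/160, 11613/160]
L7 α=1/2: [18311/160, 51391/320, 39773/320]
= [114, 161, 124]

(2,3) stack=L1,L2,L3,L4,L5,L7; from [0,0,0]:
L1 α=1/2: [109, 243/2, 237/2]
L2 α=4/5: [801/5, 1571/10, 1861/10]
L3 α=1/5: [3224/25, 3532/25, 4612/25]
L4 α=1/5: [18746/125, 18903/125, 18573/125]
L5 α=1/3: [63742/375, 51556/375, 38521/375]
L7 α=1/2: [65996/375, 100681/750, 38948/375]
→ [176, 134, 104]

query (0,1) [L1,L2,L3,L4,L5,L7] — begin 0,0,0
L1 α=0: [0, 0, 0]
L2 α=1/8: [9/8, 89/8, 107/8]
L3 α=3/4: [3417/32, 1145/32, 1235/32]
L4 α=1/3: [6809/48, 2681/48, 3491/48]
L5 α=1/3: [11729/72, 6329/72, 9155/72]
L7 α=4/7: [32657/168, 9305/168, 15971/168]
rounded: [194, 55, 95]
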